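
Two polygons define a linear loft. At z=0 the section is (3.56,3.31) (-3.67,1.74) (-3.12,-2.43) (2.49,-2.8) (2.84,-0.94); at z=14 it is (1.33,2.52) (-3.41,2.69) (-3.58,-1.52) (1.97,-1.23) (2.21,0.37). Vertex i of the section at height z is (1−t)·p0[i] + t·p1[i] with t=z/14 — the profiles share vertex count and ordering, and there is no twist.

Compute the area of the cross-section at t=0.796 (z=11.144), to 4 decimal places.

Cross-section at t=0.796: each vertex is (1-t)·p0[i] + t·p1[i].
  v1: (1-0.796)·(3.56,3.31) + 0.796·(1.33,2.52) = (1.7849,2.6812)
  v2: (1-0.796)·(-3.67,1.74) + 0.796·(-3.41,2.69) = (-3.4630,2.4962)
  v3: (1-0.796)·(-3.12,-2.43) + 0.796·(-3.58,-1.52) = (-3.4862,-1.7056)
  v4: (1-0.796)·(2.49,-2.8) + 0.796·(1.97,-1.23) = (2.0761,-1.5503)
  v5: (1-0.796)·(2.84,-0.94) + 0.796·(2.21,0.37) = (2.3385,0.1028)
Shoelace sum Σ(x_i·y_{i+1} − x_{i+1}·y_i):
  i=1: 1.7849·2.4962 − -3.4630·2.6812 = +13.7405 (running +13.7405)
  i=2: -3.4630·-1.7056 − -3.4862·2.4962 = +14.6089 (running +28.3493)
  i=3: -3.4862·-1.5503 − 2.0761·-1.7056 = +8.9456 (running +37.2949)
  i=4: 2.0761·0.1028 − 2.3385·-1.5503 = +3.8387 (running +41.1336)
  i=5: 2.3385·2.6812 − 1.7849·0.1028 = +6.0865 (running +47.2201)
Area = |Σ|/2 = |47.2201|/2 = 23.6101

Area at t=0.796: 23.6101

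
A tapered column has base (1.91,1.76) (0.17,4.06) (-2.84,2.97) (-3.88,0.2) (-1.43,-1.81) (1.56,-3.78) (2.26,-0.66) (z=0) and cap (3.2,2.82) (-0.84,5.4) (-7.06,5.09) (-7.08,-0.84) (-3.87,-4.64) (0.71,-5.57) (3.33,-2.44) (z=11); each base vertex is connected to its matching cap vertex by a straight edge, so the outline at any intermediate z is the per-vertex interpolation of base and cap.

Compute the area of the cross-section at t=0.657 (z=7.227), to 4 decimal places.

Cross-section at t=0.657: each vertex is (1-t)·p0[i] + t·p1[i].
  v1: (1-0.657)·(1.91,1.76) + 0.657·(3.2,2.82) = (2.7575,2.4564)
  v2: (1-0.657)·(0.17,4.06) + 0.657·(-0.84,5.4) = (-0.4936,4.9404)
  v3: (1-0.657)·(-2.84,2.97) + 0.657·(-7.06,5.09) = (-5.6125,4.3628)
  v4: (1-0.657)·(-3.88,0.2) + 0.657·(-7.08,-0.84) = (-5.9824,-0.4833)
  v5: (1-0.657)·(-1.43,-1.81) + 0.657·(-3.87,-4.64) = (-3.0331,-3.6693)
  v6: (1-0.657)·(1.56,-3.78) + 0.657·(0.71,-5.57) = (1.0015,-4.9560)
  v7: (1-0.657)·(2.26,-0.66) + 0.657·(3.33,-2.44) = (2.9630,-1.8295)
Shoelace sum Σ(x_i·y_{i+1} − x_{i+1}·y_i):
  i=1: 2.7575·4.9404 − -0.4936·2.4564 = +14.8357 (running +14.8357)
  i=2: -0.4936·4.3628 − -5.6125·4.9404 = +25.5747 (running +40.4104)
  i=3: -5.6125·-0.4833 − -5.9824·4.3628 = +28.8127 (running +69.2231)
  i=4: -5.9824·-3.6693 − -3.0331·-0.4833 = +20.4855 (running +89.7085)
  i=5: -3.0331·-4.9560 − 1.0015·-3.6693 = +18.7070 (running +108.4155)
  i=6: 1.0015·-1.8295 − 2.9630·-4.9560 = +12.8524 (running +121.2679)
  i=7: 2.9630·2.4564 − 2.7575·-1.8295 = +12.3231 (running +133.5911)
Area = |Σ|/2 = |133.5911|/2 = 66.7955

Area at t=0.657: 66.7955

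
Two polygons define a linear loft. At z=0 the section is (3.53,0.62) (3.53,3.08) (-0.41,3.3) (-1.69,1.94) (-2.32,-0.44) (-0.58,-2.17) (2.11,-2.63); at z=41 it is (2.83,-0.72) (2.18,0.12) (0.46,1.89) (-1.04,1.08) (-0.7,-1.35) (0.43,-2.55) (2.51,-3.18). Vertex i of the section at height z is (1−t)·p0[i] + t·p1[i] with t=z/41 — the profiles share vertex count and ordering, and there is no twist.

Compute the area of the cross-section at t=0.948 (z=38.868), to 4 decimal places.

Area at t=0.948: 13.2037

Cross-section at t=0.948: each vertex is (1-t)·p0[i] + t·p1[i].
  v1: (1-0.948)·(3.53,0.62) + 0.948·(2.83,-0.72) = (2.8664,-0.6503)
  v2: (1-0.948)·(3.53,3.08) + 0.948·(2.18,0.12) = (2.2502,0.2739)
  v3: (1-0.948)·(-0.41,3.3) + 0.948·(0.46,1.89) = (0.4148,1.9633)
  v4: (1-0.948)·(-1.69,1.94) + 0.948·(-1.04,1.08) = (-1.0738,1.1247)
  v5: (1-0.948)·(-2.32,-0.44) + 0.948·(-0.7,-1.35) = (-0.7842,-1.3027)
  v6: (1-0.948)·(-0.58,-2.17) + 0.948·(0.43,-2.55) = (0.3775,-2.5302)
  v7: (1-0.948)·(2.11,-2.63) + 0.948·(2.51,-3.18) = (2.4892,-3.1514)
Shoelace sum Σ(x_i·y_{i+1} − x_{i+1}·y_i):
  i=1: 2.8664·0.2739 − 2.2502·-0.6503 = +2.2485 (running +2.2485)
  i=2: 2.2502·1.9633 − 0.4148·0.2739 = +4.3043 (running +6.5528)
  i=3: 0.4148·1.1247 − -1.0738·1.9633 = +2.5747 (running +9.1275)
  i=4: -1.0738·-1.3027 − -0.7842·1.1247 = +2.2809 (running +11.4083)
  i=5: -0.7842·-2.5302 − 0.3775·-1.3027 = +2.4761 (running +13.8844)
  i=6: 0.3775·-3.1514 − 2.4892·-2.5302 = +5.1087 (running +18.9931)
  i=7: 2.4892·-0.6503 − 2.8664·-3.1514 = +7.4144 (running +26.4075)
Area = |Σ|/2 = |26.4075|/2 = 13.2037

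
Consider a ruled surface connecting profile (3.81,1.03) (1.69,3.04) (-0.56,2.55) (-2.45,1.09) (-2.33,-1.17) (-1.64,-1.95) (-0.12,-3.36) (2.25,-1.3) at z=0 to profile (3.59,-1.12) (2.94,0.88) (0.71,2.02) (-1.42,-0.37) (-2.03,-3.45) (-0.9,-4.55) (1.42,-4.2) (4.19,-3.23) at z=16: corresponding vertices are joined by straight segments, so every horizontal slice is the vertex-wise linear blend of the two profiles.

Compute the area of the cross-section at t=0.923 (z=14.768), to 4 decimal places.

Cross-section at t=0.923: each vertex is (1-t)·p0[i] + t·p1[i].
  v1: (1-0.923)·(3.81,1.03) + 0.923·(3.59,-1.12) = (3.6069,-0.9545)
  v2: (1-0.923)·(1.69,3.04) + 0.923·(2.94,0.88) = (2.8438,1.0463)
  v3: (1-0.923)·(-0.56,2.55) + 0.923·(0.71,2.02) = (0.6122,2.0608)
  v4: (1-0.923)·(-2.45,1.09) + 0.923·(-1.42,-0.37) = (-1.4993,-0.2576)
  v5: (1-0.923)·(-2.33,-1.17) + 0.923·(-2.03,-3.45) = (-2.0531,-3.2744)
  v6: (1-0.923)·(-1.64,-1.95) + 0.923·(-0.9,-4.55) = (-0.9570,-4.3498)
  v7: (1-0.923)·(-0.12,-3.36) + 0.923·(1.42,-4.2) = (1.3014,-4.1353)
  v8: (1-0.923)·(2.25,-1.3) + 0.923·(4.19,-3.23) = (4.0406,-3.0814)
Shoelace sum Σ(x_i·y_{i+1} − x_{i+1}·y_i):
  i=1: 3.6069·1.0463 − 2.8438·-0.9545 = +6.4882 (running +6.4882)
  i=2: 2.8438·2.0608 − 0.6122·1.0463 = +5.2199 (running +11.7081)
  i=3: 0.6122·-0.2576 − -1.4993·2.0608 = +2.9321 (running +14.6402)
  i=4: -1.4993·-3.2744 − -2.0531·-0.2576 = +4.3806 (running +19.0208)
  i=5: -2.0531·-4.3498 − -0.9570·-3.2744 = +5.7970 (running +24.8178)
  i=6: -0.9570·-4.1353 − 1.3014·-4.3498 = +9.6183 (running +34.4361)
  i=7: 1.3014·-3.0814 − 4.0406·-4.1353 = +12.6991 (running +47.1352)
  i=8: 4.0406·-0.9545 − 3.6069·-3.0814 = +7.2578 (running +54.3930)
Area = |Σ|/2 = |54.3930|/2 = 27.1965

Area at t=0.923: 27.1965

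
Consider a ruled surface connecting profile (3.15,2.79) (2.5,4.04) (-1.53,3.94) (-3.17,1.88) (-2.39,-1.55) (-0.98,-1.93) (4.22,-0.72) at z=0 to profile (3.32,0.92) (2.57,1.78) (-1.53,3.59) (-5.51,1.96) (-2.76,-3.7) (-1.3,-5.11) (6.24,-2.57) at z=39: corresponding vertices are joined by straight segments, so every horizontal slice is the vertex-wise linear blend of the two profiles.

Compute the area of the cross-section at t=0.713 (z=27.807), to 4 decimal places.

Area at t=0.713: 50.4284

Cross-section at t=0.713: each vertex is (1-t)·p0[i] + t·p1[i].
  v1: (1-0.713)·(3.15,2.79) + 0.713·(3.32,0.92) = (3.2712,1.4567)
  v2: (1-0.713)·(2.5,4.04) + 0.713·(2.57,1.78) = (2.5499,2.4286)
  v3: (1-0.713)·(-1.53,3.94) + 0.713·(-1.53,3.59) = (-1.5300,3.6904)
  v4: (1-0.713)·(-3.17,1.88) + 0.713·(-5.51,1.96) = (-4.8384,1.9370)
  v5: (1-0.713)·(-2.39,-1.55) + 0.713·(-2.76,-3.7) = (-2.6538,-3.0830)
  v6: (1-0.713)·(-0.98,-1.93) + 0.713·(-1.3,-5.11) = (-1.2082,-4.1973)
  v7: (1-0.713)·(4.22,-0.72) + 0.713·(6.24,-2.57) = (5.6603,-2.0391)
Shoelace sum Σ(x_i·y_{i+1} − x_{i+1}·y_i):
  i=1: 3.2712·2.4286 − 2.5499·1.4567 = +4.2301 (running +4.2301)
  i=2: 2.5499·3.6904 − -1.5300·2.4286 = +13.1261 (running +17.3562)
  i=3: -1.5300·1.9370 − -4.8384·3.6904 = +14.8923 (running +32.2485)
  i=4: -4.8384·-3.0830 − -2.6538·1.9370 = +20.0571 (running +52.3056)
  i=5: -2.6538·-4.1973 − -1.2082·-3.0830 = +7.4142 (running +59.7199)
  i=6: -1.2082·-2.0391 − 5.6603·-4.1973 = +26.2215 (running +85.9414)
  i=7: 5.6603·1.4567 − 3.2712·-2.0391 = +14.9154 (running +100.8568)
Area = |Σ|/2 = |100.8568|/2 = 50.4284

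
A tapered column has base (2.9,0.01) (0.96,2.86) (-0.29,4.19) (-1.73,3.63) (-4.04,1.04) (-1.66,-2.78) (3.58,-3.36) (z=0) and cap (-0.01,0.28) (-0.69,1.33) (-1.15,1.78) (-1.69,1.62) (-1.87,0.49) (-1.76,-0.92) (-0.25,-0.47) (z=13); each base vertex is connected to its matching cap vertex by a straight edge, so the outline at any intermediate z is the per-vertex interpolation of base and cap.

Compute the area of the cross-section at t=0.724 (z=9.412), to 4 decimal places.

Cross-section at t=0.724: each vertex is (1-t)·p0[i] + t·p1[i].
  v1: (1-0.724)·(2.9,0.01) + 0.724·(-0.01,0.28) = (0.7932,0.2055)
  v2: (1-0.724)·(0.96,2.86) + 0.724·(-0.69,1.33) = (-0.2346,1.7523)
  v3: (1-0.724)·(-0.29,4.19) + 0.724·(-1.15,1.78) = (-0.9126,2.4452)
  v4: (1-0.724)·(-1.73,3.63) + 0.724·(-1.69,1.62) = (-1.7010,2.1748)
  v5: (1-0.724)·(-4.04,1.04) + 0.724·(-1.87,0.49) = (-2.4689,0.6418)
  v6: (1-0.724)·(-1.66,-2.78) + 0.724·(-1.76,-0.92) = (-1.7324,-1.4334)
  v7: (1-0.724)·(3.58,-3.36) + 0.724·(-0.25,-0.47) = (0.8071,-1.2676)
Shoelace sum Σ(x_i·y_{i+1} − x_{i+1}·y_i):
  i=1: 0.7932·1.7523 − -0.2346·0.2055 = +1.4380 (running +1.4380)
  i=2: -0.2346·2.4452 − -0.9126·1.7523 = +1.0256 (running +2.4636)
  i=3: -0.9126·2.1748 − -1.7010·2.4452 = +2.1745 (running +4.6382)
  i=4: -1.7010·0.6418 − -2.4689·2.1748 = +4.2776 (running +8.9157)
  i=5: -2.4689·-1.4334 − -1.7324·0.6418 = +4.6507 (running +13.5664)
  i=6: -1.7324·-1.2676 − 0.8071·-1.4334 = +3.3529 (running +16.9193)
  i=7: 0.8071·0.2055 − 0.7932·-1.2676 = +1.1713 (running +18.0906)
Area = |Σ|/2 = |18.0906|/2 = 9.0453

Area at t=0.724: 9.0453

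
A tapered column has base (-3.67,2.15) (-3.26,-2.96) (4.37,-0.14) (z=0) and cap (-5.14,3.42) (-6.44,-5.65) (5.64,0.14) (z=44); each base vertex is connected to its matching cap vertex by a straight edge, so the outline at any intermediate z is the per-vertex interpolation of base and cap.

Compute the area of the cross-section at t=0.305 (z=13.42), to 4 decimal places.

Area at t=0.305: 28.1820

Cross-section at t=0.305: each vertex is (1-t)·p0[i] + t·p1[i].
  v1: (1-0.305)·(-3.67,2.15) + 0.305·(-5.14,3.42) = (-4.1183,2.5373)
  v2: (1-0.305)·(-3.26,-2.96) + 0.305·(-6.44,-5.65) = (-4.2299,-3.7805)
  v3: (1-0.305)·(4.37,-0.14) + 0.305·(5.64,0.14) = (4.7574,-0.0546)
Shoelace sum Σ(x_i·y_{i+1} − x_{i+1}·y_i):
  i=1: -4.1183·-3.7805 − -4.2299·2.5373 = +26.3020 (running +26.3020)
  i=2: -4.2299·-0.0546 − 4.7574·-3.7805 = +18.2159 (running +44.5178)
  i=3: 4.7574·2.5373 − -4.1183·-0.0546 = +11.8462 (running +56.3640)
Area = |Σ|/2 = |56.3640|/2 = 28.1820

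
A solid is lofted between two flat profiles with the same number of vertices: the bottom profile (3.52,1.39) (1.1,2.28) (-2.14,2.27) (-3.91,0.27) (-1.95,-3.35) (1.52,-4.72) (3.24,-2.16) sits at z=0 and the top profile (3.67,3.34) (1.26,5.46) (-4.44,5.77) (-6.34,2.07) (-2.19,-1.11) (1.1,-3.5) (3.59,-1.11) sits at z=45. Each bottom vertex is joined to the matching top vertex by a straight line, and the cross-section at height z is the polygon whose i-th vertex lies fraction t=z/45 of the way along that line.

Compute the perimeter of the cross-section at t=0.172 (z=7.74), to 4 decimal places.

Cross-section at t=0.172: each vertex is (1-t)·p0[i] + t·p1[i].
  v1: (1-0.172)·(3.52,1.39) + 0.172·(3.67,3.34) = (3.5458,1.7254)
  v2: (1-0.172)·(1.1,2.28) + 0.172·(1.26,5.46) = (1.1275,2.8270)
  v3: (1-0.172)·(-2.14,2.27) + 0.172·(-4.44,5.77) = (-2.5356,2.8720)
  v4: (1-0.172)·(-3.91,0.27) + 0.172·(-6.34,2.07) = (-4.3280,0.5796)
  v5: (1-0.172)·(-1.95,-3.35) + 0.172·(-2.19,-1.11) = (-1.9913,-2.9647)
  v6: (1-0.172)·(1.52,-4.72) + 0.172·(1.1,-3.5) = (1.4478,-4.5102)
  v7: (1-0.172)·(3.24,-2.16) + 0.172·(3.59,-1.11) = (3.3002,-1.9794)
Perimeter = Σ |v_{i+1} − v_i|:
  edge 1→2: √(-2.4183² + 1.1016²) = 2.6574 (running 2.6574)
  edge 2→3: √(-3.6631² + 0.0450²) = 3.6634 (running 6.3207)
  edge 3→4: √(-1.7924² + -2.2924²) = 2.9099 (running 9.2307)
  edge 4→5: √(2.3367² + -3.5443²) = 4.2453 (running 13.4759)
  edge 5→6: √(3.4390² + -1.5454²) = 3.7703 (running 17.2463)
  edge 6→7: √(1.8524² + 2.5308²) = 3.1363 (running 20.3825)
  edge 7→1: √(0.2456² + 3.7048²) = 3.7129 (running 24.0955)
Perimeter = 24.0955

Perimeter at t=0.172: 24.0955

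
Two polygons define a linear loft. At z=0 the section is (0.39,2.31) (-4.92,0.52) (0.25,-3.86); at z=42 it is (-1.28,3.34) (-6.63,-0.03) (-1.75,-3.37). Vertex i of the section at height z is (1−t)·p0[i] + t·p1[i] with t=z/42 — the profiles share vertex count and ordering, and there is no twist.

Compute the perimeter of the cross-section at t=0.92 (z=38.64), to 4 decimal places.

Perimeter at t=0.92: 18.9152

Cross-section at t=0.92: each vertex is (1-t)·p0[i] + t·p1[i].
  v1: (1-0.92)·(0.39,2.31) + 0.92·(-1.28,3.34) = (-1.1464,3.2576)
  v2: (1-0.92)·(-4.92,0.52) + 0.92·(-6.63,-0.03) = (-6.4932,0.0140)
  v3: (1-0.92)·(0.25,-3.86) + 0.92·(-1.75,-3.37) = (-1.5900,-3.4092)
Perimeter = Σ |v_{i+1} − v_i|:
  edge 1→2: √(-5.3468² + -3.2436²) = 6.2537 (running 6.2537)
  edge 2→3: √(4.9032² + -3.4232²) = 5.9799 (running 12.2337)
  edge 3→1: √(0.4436² + 6.6668²) = 6.6815 (running 18.9152)
Perimeter = 18.9152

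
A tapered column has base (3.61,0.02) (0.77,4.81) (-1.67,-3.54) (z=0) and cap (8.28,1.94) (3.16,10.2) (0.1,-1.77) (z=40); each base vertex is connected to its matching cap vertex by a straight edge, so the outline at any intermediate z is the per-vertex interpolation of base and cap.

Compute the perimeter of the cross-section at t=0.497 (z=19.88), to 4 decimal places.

Perimeter at t=0.497: 25.7863

Cross-section at t=0.497: each vertex is (1-t)·p0[i] + t·p1[i].
  v1: (1-0.497)·(3.61,0.02) + 0.497·(8.28,1.94) = (5.9310,0.9742)
  v2: (1-0.497)·(0.77,4.81) + 0.497·(3.16,10.2) = (1.9578,7.4888)
  v3: (1-0.497)·(-1.67,-3.54) + 0.497·(0.1,-1.77) = (-0.7903,-2.6603)
Perimeter = Σ |v_{i+1} − v_i|:
  edge 1→2: √(-3.9732² + 6.5146²) = 7.6306 (running 7.6306)
  edge 2→3: √(-2.7481² + -10.1491²) = 10.5146 (running 18.1452)
  edge 3→1: √(6.7213² + 3.6345²) = 7.6411 (running 25.7863)
Perimeter = 25.7863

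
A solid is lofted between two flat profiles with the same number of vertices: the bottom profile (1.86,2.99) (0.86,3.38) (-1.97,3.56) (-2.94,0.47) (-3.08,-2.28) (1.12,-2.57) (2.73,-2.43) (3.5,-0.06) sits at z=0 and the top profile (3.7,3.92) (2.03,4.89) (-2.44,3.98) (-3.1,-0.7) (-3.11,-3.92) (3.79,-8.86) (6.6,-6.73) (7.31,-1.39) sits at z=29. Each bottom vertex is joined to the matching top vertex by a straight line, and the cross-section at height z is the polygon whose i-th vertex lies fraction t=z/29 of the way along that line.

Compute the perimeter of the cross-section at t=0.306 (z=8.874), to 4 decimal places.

Cross-section at t=0.306: each vertex is (1-t)·p0[i] + t·p1[i].
  v1: (1-0.306)·(1.86,2.99) + 0.306·(3.7,3.92) = (2.4230,3.2746)
  v2: (1-0.306)·(0.86,3.38) + 0.306·(2.03,4.89) = (1.2180,3.8421)
  v3: (1-0.306)·(-1.97,3.56) + 0.306·(-2.44,3.98) = (-2.1138,3.6885)
  v4: (1-0.306)·(-2.94,0.47) + 0.306·(-3.1,-0.7) = (-2.9890,0.1120)
  v5: (1-0.306)·(-3.08,-2.28) + 0.306·(-3.11,-3.92) = (-3.0892,-2.7818)
  v6: (1-0.306)·(1.12,-2.57) + 0.306·(3.79,-8.86) = (1.9370,-4.4947)
  v7: (1-0.306)·(2.73,-2.43) + 0.306·(6.6,-6.73) = (3.9142,-3.7458)
  v8: (1-0.306)·(3.5,-0.06) + 0.306·(7.31,-1.39) = (4.6659,-0.4670)
Perimeter = Σ |v_{i+1} − v_i|:
  edge 1→2: √(-1.2050² + 0.5675²) = 1.3320 (running 1.3320)
  edge 2→3: √(-3.3318² + -0.1535²) = 3.3354 (running 4.6673)
  edge 3→4: √(-0.8751² + -3.5765²) = 3.6821 (running 8.3494)
  edge 4→5: √(-0.1002² + -2.8938²) = 2.8956 (running 11.2449)
  edge 5→6: √(5.0262² + -1.7129²) = 5.3101 (running 16.5550)
  edge 6→7: √(1.9772² + 0.7489²) = 2.1143 (running 18.6693)
  edge 7→8: √(0.7516² + 3.2788²) = 3.3639 (running 22.0332)
  edge 8→1: √(-2.2428² + 3.7416²) = 4.3623 (running 26.3954)
Perimeter = 26.3954

Perimeter at t=0.306: 26.3954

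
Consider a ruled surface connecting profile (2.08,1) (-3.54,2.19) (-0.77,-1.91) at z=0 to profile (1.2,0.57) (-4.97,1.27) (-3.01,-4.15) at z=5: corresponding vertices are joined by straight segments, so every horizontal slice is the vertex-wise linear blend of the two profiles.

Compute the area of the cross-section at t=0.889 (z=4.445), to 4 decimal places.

Cross-section at t=0.889: each vertex is (1-t)·p0[i] + t·p1[i].
  v1: (1-0.889)·(2.08,1) + 0.889·(1.2,0.57) = (1.2977,0.6177)
  v2: (1-0.889)·(-3.54,2.19) + 0.889·(-4.97,1.27) = (-4.8113,1.3721)
  v3: (1-0.889)·(-0.77,-1.91) + 0.889·(-3.01,-4.15) = (-2.7614,-3.9014)
Shoelace sum Σ(x_i·y_{i+1} − x_{i+1}·y_i):
  i=1: 1.2977·1.3721 − -4.8113·0.6177 = +4.7526 (running +4.7526)
  i=2: -4.8113·-3.9014 − -2.7614·1.3721 = +22.5594 (running +27.3121)
  i=3: -2.7614·0.6177 − 1.2977·-3.9014 = +3.3569 (running +30.6690)
Area = |Σ|/2 = |30.6690|/2 = 15.3345

Area at t=0.889: 15.3345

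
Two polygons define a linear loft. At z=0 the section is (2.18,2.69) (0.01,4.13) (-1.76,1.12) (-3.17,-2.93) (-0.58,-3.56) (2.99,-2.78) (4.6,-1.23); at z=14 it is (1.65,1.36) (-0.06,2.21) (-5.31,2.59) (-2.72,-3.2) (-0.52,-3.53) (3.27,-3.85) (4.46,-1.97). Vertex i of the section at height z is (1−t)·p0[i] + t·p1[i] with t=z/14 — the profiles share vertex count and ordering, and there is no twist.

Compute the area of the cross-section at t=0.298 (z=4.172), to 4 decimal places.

Cross-section at t=0.298: each vertex is (1-t)·p0[i] + t·p1[i].
  v1: (1-0.298)·(2.18,2.69) + 0.298·(1.65,1.36) = (2.0221,2.2937)
  v2: (1-0.298)·(0.01,4.13) + 0.298·(-0.06,2.21) = (-0.0109,3.5578)
  v3: (1-0.298)·(-1.76,1.12) + 0.298·(-5.31,2.59) = (-2.8179,1.5581)
  v4: (1-0.298)·(-3.17,-2.93) + 0.298·(-2.72,-3.2) = (-3.0359,-3.0105)
  v5: (1-0.298)·(-0.58,-3.56) + 0.298·(-0.52,-3.53) = (-0.5621,-3.5511)
  v6: (1-0.298)·(2.99,-2.78) + 0.298·(3.27,-3.85) = (3.0734,-3.0989)
  v7: (1-0.298)·(4.6,-1.23) + 0.298·(4.46,-1.97) = (4.5583,-1.4505)
Shoelace sum Σ(x_i·y_{i+1} − x_{i+1}·y_i):
  i=1: 2.0221·3.5578 − -0.0109·2.2937 = +7.2191 (running +7.2191)
  i=2: -0.0109·1.5581 − -2.8179·3.5578 = +10.0087 (running +17.2278)
  i=3: -2.8179·-3.0105 − -3.0359·1.5581 = +13.2133 (running +30.4411)
  i=4: -3.0359·-3.5511 − -0.5621·-3.0105 = +9.0884 (running +39.5295)
  i=5: -0.5621·-3.0989 − 3.0734·-3.5511 = +12.6559 (running +52.1854)
  i=6: 3.0734·-1.4505 − 4.5583·-3.0989 = +9.6674 (running +61.8528)
  i=7: 4.5583·2.2937 − 2.0221·-1.4505 = +13.3882 (running +75.2410)
Area = |Σ|/2 = |75.2410|/2 = 37.6205

Area at t=0.298: 37.6205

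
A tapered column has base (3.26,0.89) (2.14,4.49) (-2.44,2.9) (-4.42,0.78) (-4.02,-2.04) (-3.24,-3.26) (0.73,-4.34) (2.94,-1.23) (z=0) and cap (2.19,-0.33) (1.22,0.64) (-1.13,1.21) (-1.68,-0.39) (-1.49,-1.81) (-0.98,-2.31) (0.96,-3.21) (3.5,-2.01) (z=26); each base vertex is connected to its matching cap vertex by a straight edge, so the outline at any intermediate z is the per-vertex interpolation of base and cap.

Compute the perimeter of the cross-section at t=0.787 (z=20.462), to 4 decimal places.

Cross-section at t=0.787: each vertex is (1-t)·p0[i] + t·p1[i].
  v1: (1-0.787)·(3.26,0.89) + 0.787·(2.19,-0.33) = (2.4179,-0.0701)
  v2: (1-0.787)·(2.14,4.49) + 0.787·(1.22,0.64) = (1.4160,1.4600)
  v3: (1-0.787)·(-2.44,2.9) + 0.787·(-1.13,1.21) = (-1.4090,1.5700)
  v4: (1-0.787)·(-4.42,0.78) + 0.787·(-1.68,-0.39) = (-2.2636,-0.1408)
  v5: (1-0.787)·(-4.02,-2.04) + 0.787·(-1.49,-1.81) = (-2.0289,-1.8590)
  v6: (1-0.787)·(-3.24,-3.26) + 0.787·(-0.98,-2.31) = (-1.4614,-2.5124)
  v7: (1-0.787)·(0.73,-4.34) + 0.787·(0.96,-3.21) = (0.9110,-3.4507)
  v8: (1-0.787)·(2.94,-1.23) + 0.787·(3.5,-2.01) = (3.3807,-1.8439)
Perimeter = Σ |v_{i+1} − v_i|:
  edge 1→2: √(-1.0020² + 1.5302²) = 1.8290 (running 1.8290)
  edge 2→3: √(-2.8250² + 0.1099²) = 2.8271 (running 4.6562)
  edge 3→4: √(-0.8546² + -1.7108²) = 1.9123 (running 6.5685)
  edge 4→5: √(0.2347² + -1.7182²) = 1.7342 (running 8.3027)
  edge 5→6: √(0.5675² + -0.6534²) = 0.8654 (running 9.1681)
  edge 6→7: √(2.3724² + -0.9383²) = 2.5512 (running 11.7193)
  edge 7→8: √(2.4697² + 1.6068²) = 2.9464 (running 14.6657)
  edge 8→1: √(-0.9628² + 1.7737²) = 2.0182 (running 16.6839)
Perimeter = 16.6839

Perimeter at t=0.787: 16.6839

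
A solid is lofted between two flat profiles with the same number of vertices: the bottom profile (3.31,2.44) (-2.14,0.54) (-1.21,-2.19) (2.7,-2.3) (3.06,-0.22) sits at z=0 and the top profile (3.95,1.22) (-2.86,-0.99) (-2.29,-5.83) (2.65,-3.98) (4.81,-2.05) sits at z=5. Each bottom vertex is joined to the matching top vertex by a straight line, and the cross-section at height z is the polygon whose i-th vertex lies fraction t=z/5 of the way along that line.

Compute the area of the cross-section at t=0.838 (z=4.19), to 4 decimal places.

Cross-section at t=0.838: each vertex is (1-t)·p0[i] + t·p1[i].
  v1: (1-0.838)·(3.31,2.44) + 0.838·(3.95,1.22) = (3.8463,1.4176)
  v2: (1-0.838)·(-2.14,0.54) + 0.838·(-2.86,-0.99) = (-2.7434,-0.7421)
  v3: (1-0.838)·(-1.21,-2.19) + 0.838·(-2.29,-5.83) = (-2.1150,-5.2403)
  v4: (1-0.838)·(2.7,-2.3) + 0.838·(2.65,-3.98) = (2.6581,-3.7078)
  v5: (1-0.838)·(3.06,-0.22) + 0.838·(4.81,-2.05) = (4.5265,-1.7535)
Shoelace sum Σ(x_i·y_{i+1} − x_{i+1}·y_i):
  i=1: 3.8463·-0.7421 − -2.7434·1.4176 = +1.0346 (running +1.0346)
  i=2: -2.7434·-5.2403 − -2.1150·-0.7421 = +12.8064 (running +13.8410)
  i=3: -2.1150·-3.7078 − 2.6581·-5.2403 = +21.7715 (running +35.6125)
  i=4: 2.6581·-1.7535 − 4.5265·-3.7078 = +12.1225 (running +47.7350)
  i=5: 4.5265·1.4176 − 3.8463·-1.7535 = +13.1616 (running +60.8966)
Area = |Σ|/2 = |60.8966|/2 = 30.4483

Area at t=0.838: 30.4483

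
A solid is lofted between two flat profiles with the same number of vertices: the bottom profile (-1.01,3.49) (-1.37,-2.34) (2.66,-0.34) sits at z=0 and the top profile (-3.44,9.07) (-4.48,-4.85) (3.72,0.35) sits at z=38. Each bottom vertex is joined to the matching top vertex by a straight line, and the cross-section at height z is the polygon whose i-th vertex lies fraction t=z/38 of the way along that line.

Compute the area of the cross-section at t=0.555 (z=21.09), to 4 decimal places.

Area at t=0.555: 31.3445

Cross-section at t=0.555: each vertex is (1-t)·p0[i] + t·p1[i].
  v1: (1-0.555)·(-1.01,3.49) + 0.555·(-3.44,9.07) = (-2.3587,6.5869)
  v2: (1-0.555)·(-1.37,-2.34) + 0.555·(-4.48,-4.85) = (-3.0961,-3.7330)
  v3: (1-0.555)·(2.66,-0.34) + 0.555·(3.72,0.35) = (3.2483,0.0430)
Shoelace sum Σ(x_i·y_{i+1} − x_{i+1}·y_i):
  i=1: -2.3587·-3.7330 − -3.0961·6.5869 = +29.1983 (running +29.1983)
  i=2: -3.0961·0.0430 − 3.2483·-3.7330 = +11.9931 (running +41.1914)
  i=3: 3.2483·6.5869 − -2.3587·0.0430 = +21.4975 (running +62.6890)
Area = |Σ|/2 = |62.6890|/2 = 31.3445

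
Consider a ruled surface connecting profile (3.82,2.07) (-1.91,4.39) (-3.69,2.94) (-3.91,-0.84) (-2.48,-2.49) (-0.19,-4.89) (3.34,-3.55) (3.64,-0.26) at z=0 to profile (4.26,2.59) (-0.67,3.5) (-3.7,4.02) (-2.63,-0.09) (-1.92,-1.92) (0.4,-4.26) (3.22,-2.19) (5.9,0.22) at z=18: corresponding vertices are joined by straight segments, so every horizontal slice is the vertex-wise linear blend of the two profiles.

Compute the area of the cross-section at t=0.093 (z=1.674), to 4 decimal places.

Area at t=0.093: 51.0043

Cross-section at t=0.093: each vertex is (1-t)·p0[i] + t·p1[i].
  v1: (1-0.093)·(3.82,2.07) + 0.093·(4.26,2.59) = (3.8609,2.1184)
  v2: (1-0.093)·(-1.91,4.39) + 0.093·(-0.67,3.5) = (-1.7947,4.3072)
  v3: (1-0.093)·(-3.69,2.94) + 0.093·(-3.7,4.02) = (-3.6909,3.0404)
  v4: (1-0.093)·(-3.91,-0.84) + 0.093·(-2.63,-0.09) = (-3.7910,-0.7702)
  v5: (1-0.093)·(-2.48,-2.49) + 0.093·(-1.92,-1.92) = (-2.4279,-2.4370)
  v6: (1-0.093)·(-0.19,-4.89) + 0.093·(0.4,-4.26) = (-0.1351,-4.8314)
  v7: (1-0.093)·(3.34,-3.55) + 0.093·(3.22,-2.19) = (3.3288,-3.4235)
  v8: (1-0.093)·(3.64,-0.26) + 0.093·(5.9,0.22) = (3.8502,-0.2154)
Shoelace sum Σ(x_i·y_{i+1} − x_{i+1}·y_i):
  i=1: 3.8609·4.3072 − -1.7947·2.1184 = +20.4316 (running +20.4316)
  i=2: -1.7947·3.0404 − -3.6909·4.3072 = +10.4411 (running +30.8727)
  i=3: -3.6909·-0.7702 − -3.7910·3.0404 = +14.3691 (running +45.2418)
  i=4: -3.7910·-2.4370 − -2.4279·-0.7702 = +7.3684 (running +52.6103)
  i=5: -2.4279·-4.8314 − -0.1351·-2.4370 = +11.4010 (running +64.0112)
  i=6: -0.1351·-3.4235 − 3.3288·-4.8314 = +16.5456 (running +80.5568)
  i=7: 3.3288·-0.2154 − 3.8502·-3.4235 = +12.4643 (running +93.0211)
  i=8: 3.8502·2.1184 − 3.8609·-0.2154 = +8.9876 (running +102.0087)
Area = |Σ|/2 = |102.0087|/2 = 51.0043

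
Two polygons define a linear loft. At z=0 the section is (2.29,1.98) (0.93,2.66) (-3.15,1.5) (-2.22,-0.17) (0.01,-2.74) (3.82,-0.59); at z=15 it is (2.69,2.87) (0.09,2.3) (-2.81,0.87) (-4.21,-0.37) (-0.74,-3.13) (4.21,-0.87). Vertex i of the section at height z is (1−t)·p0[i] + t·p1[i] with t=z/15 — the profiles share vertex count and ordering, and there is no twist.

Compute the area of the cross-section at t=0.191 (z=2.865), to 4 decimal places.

Cross-section at t=0.191: each vertex is (1-t)·p0[i] + t·p1[i].
  v1: (1-0.191)·(2.29,1.98) + 0.191·(2.69,2.87) = (2.3664,2.1500)
  v2: (1-0.191)·(0.93,2.66) + 0.191·(0.09,2.3) = (0.7696,2.5912)
  v3: (1-0.191)·(-3.15,1.5) + 0.191·(-2.81,0.87) = (-3.0851,1.3797)
  v4: (1-0.191)·(-2.22,-0.17) + 0.191·(-4.21,-0.37) = (-2.6001,-0.2082)
  v5: (1-0.191)·(0.01,-2.74) + 0.191·(-0.74,-3.13) = (-0.1332,-2.8145)
  v6: (1-0.191)·(3.82,-0.59) + 0.191·(4.21,-0.87) = (3.8945,-0.6435)
Shoelace sum Σ(x_i·y_{i+1} − x_{i+1}·y_i):
  i=1: 2.3664·2.5912 − 0.7696·2.1500 = +4.4774 (running +4.4774)
  i=2: 0.7696·1.3797 − -3.0851·2.5912 = +9.0559 (running +13.5332)
  i=3: -3.0851·-0.2082 − -2.6001·1.3797 = +4.2296 (running +17.7628)
  i=4: -2.6001·-2.8145 − -0.1332·-0.2082 = +7.2902 (running +25.0530)
  i=5: -0.1332·-0.6435 − 3.8945·-2.8145 = +11.0467 (running +36.0997)
  i=6: 3.8945·2.1500 − 2.3664·-0.6435 = +9.8958 (running +45.9956)
Area = |Σ|/2 = |45.9956|/2 = 22.9978

Area at t=0.191: 22.9978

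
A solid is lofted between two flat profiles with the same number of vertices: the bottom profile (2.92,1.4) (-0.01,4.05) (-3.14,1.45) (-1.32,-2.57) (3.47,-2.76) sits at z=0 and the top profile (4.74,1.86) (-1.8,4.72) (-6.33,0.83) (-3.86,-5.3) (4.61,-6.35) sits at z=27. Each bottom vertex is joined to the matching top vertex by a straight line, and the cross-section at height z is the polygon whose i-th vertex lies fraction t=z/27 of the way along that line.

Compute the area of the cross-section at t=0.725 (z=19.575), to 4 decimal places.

Area at t=0.725: 69.7864

Cross-section at t=0.725: each vertex is (1-t)·p0[i] + t·p1[i].
  v1: (1-0.725)·(2.92,1.4) + 0.725·(4.74,1.86) = (4.2395,1.7335)
  v2: (1-0.725)·(-0.01,4.05) + 0.725·(-1.8,4.72) = (-1.3077,4.5358)
  v3: (1-0.725)·(-3.14,1.45) + 0.725·(-6.33,0.83) = (-5.4527,1.0005)
  v4: (1-0.725)·(-1.32,-2.57) + 0.725·(-3.86,-5.3) = (-3.1615,-4.5492)
  v5: (1-0.725)·(3.47,-2.76) + 0.725·(4.61,-6.35) = (4.2965,-5.3628)
Shoelace sum Σ(x_i·y_{i+1} − x_{i+1}·y_i):
  i=1: 4.2395·4.5358 − -1.3077·1.7335 = +21.4963 (running +21.4963)
  i=2: -1.3077·1.0005 − -5.4527·4.5358 = +23.4239 (running +44.9202)
  i=3: -5.4527·-4.5492 − -3.1615·1.0005 = +27.9690 (running +72.8892)
  i=4: -3.1615·-5.3628 − 4.2965·-4.5492 = +36.5002 (running +109.3894)
  i=5: 4.2965·1.7335 − 4.2395·-5.3628 = +30.1834 (running +139.5728)
Area = |Σ|/2 = |139.5728|/2 = 69.7864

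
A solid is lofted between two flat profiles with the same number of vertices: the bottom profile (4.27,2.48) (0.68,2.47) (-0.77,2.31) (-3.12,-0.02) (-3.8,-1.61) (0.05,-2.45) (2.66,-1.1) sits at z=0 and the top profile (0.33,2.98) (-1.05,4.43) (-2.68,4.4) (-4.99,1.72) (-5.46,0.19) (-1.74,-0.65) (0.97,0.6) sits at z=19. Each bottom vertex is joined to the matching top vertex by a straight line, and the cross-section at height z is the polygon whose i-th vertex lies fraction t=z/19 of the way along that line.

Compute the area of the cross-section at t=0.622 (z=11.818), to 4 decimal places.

Area at t=0.622: 23.4439

Cross-section at t=0.622: each vertex is (1-t)·p0[i] + t·p1[i].
  v1: (1-0.622)·(4.27,2.48) + 0.622·(0.33,2.98) = (1.8193,2.7910)
  v2: (1-0.622)·(0.68,2.47) + 0.622·(-1.05,4.43) = (-0.3961,3.6891)
  v3: (1-0.622)·(-0.77,2.31) + 0.622·(-2.68,4.4) = (-1.9580,3.6100)
  v4: (1-0.622)·(-3.12,-0.02) + 0.622·(-4.99,1.72) = (-4.2831,1.0623)
  v5: (1-0.622)·(-3.8,-1.61) + 0.622·(-5.46,0.19) = (-4.8325,-0.4904)
  v6: (1-0.622)·(0.05,-2.45) + 0.622·(-1.74,-0.65) = (-1.0634,-1.3304)
  v7: (1-0.622)·(2.66,-1.1) + 0.622·(0.97,0.6) = (1.6088,-0.0426)
Shoelace sum Σ(x_i·y_{i+1} − x_{i+1}·y_i):
  i=1: 1.8193·3.6891 − -0.3961·2.7910 = +7.8171 (running +7.8171)
  i=2: -0.3961·3.6100 − -1.9580·3.6891 = +5.7936 (running +13.6107)
  i=3: -1.9580·1.0623 − -4.2831·3.6100 = +13.3821 (running +26.9928)
  i=4: -4.2831·-0.4904 − -4.8325·1.0623 = +7.2339 (running +34.2267)
  i=5: -4.8325·-1.3304 − -1.0634·-0.4904 = +5.9077 (running +40.1344)
  i=6: -1.0634·-0.0426 − 1.6088·-1.3304 = +2.1857 (running +42.3201)
  i=7: 1.6088·2.7910 − 1.8193·-0.0426 = +4.5677 (running +46.8878)
Area = |Σ|/2 = |46.8878|/2 = 23.4439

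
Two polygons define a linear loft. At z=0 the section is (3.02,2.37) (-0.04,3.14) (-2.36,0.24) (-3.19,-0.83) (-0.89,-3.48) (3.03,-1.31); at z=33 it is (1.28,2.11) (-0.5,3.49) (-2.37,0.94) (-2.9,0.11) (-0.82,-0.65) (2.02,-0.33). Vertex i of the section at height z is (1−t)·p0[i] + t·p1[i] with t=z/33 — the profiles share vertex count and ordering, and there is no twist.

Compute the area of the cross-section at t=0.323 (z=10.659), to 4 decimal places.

Cross-section at t=0.323: each vertex is (1-t)·p0[i] + t·p1[i].
  v1: (1-0.323)·(3.02,2.37) + 0.323·(1.28,2.11) = (2.4580,2.2860)
  v2: (1-0.323)·(-0.04,3.14) + 0.323·(-0.5,3.49) = (-0.1886,3.2530)
  v3: (1-0.323)·(-2.36,0.24) + 0.323·(-2.37,0.94) = (-2.3632,0.4661)
  v4: (1-0.323)·(-3.19,-0.83) + 0.323·(-2.9,0.11) = (-3.0963,-0.5264)
  v5: (1-0.323)·(-0.89,-3.48) + 0.323·(-0.82,-0.65) = (-0.8674,-2.5659)
  v6: (1-0.323)·(3.03,-1.31) + 0.323·(2.02,-0.33) = (2.7038,-0.9935)
Shoelace sum Σ(x_i·y_{i+1} − x_{i+1}·y_i):
  i=1: 2.4580·3.2530 − -0.1886·2.2860 = +8.4270 (running +8.4270)
  i=2: -0.1886·0.4661 − -2.3632·3.2530 = +7.5998 (running +16.0268)
  i=3: -2.3632·-0.5264 − -3.0963·0.4661 = +2.6872 (running +18.7140)
  i=4: -3.0963·-2.5659 − -0.8674·-0.5264 = +7.4883 (running +26.2023)
  i=5: -0.8674·-0.9935 − 2.7038·-2.5659 = +7.7993 (running +34.0017)
  i=6: 2.7038·2.2860 − 2.4580·-0.9935 = +8.6228 (running +42.6244)
Area = |Σ|/2 = |42.6244|/2 = 21.3122

Area at t=0.323: 21.3122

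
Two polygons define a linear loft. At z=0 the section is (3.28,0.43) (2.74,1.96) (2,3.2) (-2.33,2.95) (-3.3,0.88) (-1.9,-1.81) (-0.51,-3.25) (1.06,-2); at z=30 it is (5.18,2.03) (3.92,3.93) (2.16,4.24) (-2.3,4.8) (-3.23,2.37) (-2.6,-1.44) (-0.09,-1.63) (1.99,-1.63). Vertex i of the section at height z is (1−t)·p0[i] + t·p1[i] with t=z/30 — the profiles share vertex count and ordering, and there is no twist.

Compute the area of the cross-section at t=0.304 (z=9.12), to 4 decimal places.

Area at t=0.304: 31.4793

Cross-section at t=0.304: each vertex is (1-t)·p0[i] + t·p1[i].
  v1: (1-0.304)·(3.28,0.43) + 0.304·(5.18,2.03) = (3.8576,0.9164)
  v2: (1-0.304)·(2.74,1.96) + 0.304·(3.92,3.93) = (3.0987,2.5589)
  v3: (1-0.304)·(2,3.2) + 0.304·(2.16,4.24) = (2.0486,3.5162)
  v4: (1-0.304)·(-2.33,2.95) + 0.304·(-2.3,4.8) = (-2.3209,3.5124)
  v5: (1-0.304)·(-3.3,0.88) + 0.304·(-3.23,2.37) = (-3.2787,1.3330)
  v6: (1-0.304)·(-1.9,-1.81) + 0.304·(-2.6,-1.44) = (-2.1128,-1.6975)
  v7: (1-0.304)·(-0.51,-3.25) + 0.304·(-0.09,-1.63) = (-0.3823,-2.7575)
  v8: (1-0.304)·(1.06,-2) + 0.304·(1.99,-1.63) = (1.3427,-1.8875)
Shoelace sum Σ(x_i·y_{i+1} − x_{i+1}·y_i):
  i=1: 3.8576·2.5589 − 3.0987·0.9164 = +7.0315 (running +7.0315)
  i=2: 3.0987·3.5162 − 2.0486·2.5589 = +5.6534 (running +12.6848)
  i=3: 2.0486·3.5124 − -2.3209·3.5162 = +15.3562 (running +28.0411)
  i=4: -2.3209·1.3330 − -3.2787·3.5124 = +8.4225 (running +36.4636)
  i=5: -3.2787·-1.6975 − -2.1128·1.3330 = +8.3820 (running +44.8456)
  i=6: -2.1128·-2.7575 − -0.3823·-1.6975 = +5.1771 (running +50.0227)
  i=7: -0.3823·-1.8875 − 1.3427·-2.7575 = +4.4242 (running +54.4469)
  i=8: 1.3427·0.9164 − 3.8576·-1.8875 = +8.5118 (running +62.9586)
Area = |Σ|/2 = |62.9586|/2 = 31.4793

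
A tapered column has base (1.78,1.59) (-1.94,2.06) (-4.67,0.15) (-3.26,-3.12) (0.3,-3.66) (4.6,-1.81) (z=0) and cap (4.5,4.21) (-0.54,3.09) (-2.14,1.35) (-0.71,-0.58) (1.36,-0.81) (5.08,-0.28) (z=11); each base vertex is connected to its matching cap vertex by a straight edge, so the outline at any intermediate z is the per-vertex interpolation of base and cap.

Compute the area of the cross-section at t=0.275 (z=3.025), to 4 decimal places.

Cross-section at t=0.275: each vertex is (1-t)·p0[i] + t·p1[i].
  v1: (1-0.275)·(1.78,1.59) + 0.275·(4.5,4.21) = (2.5280,2.3105)
  v2: (1-0.275)·(-1.94,2.06) + 0.275·(-0.54,3.09) = (-1.5550,2.3433)
  v3: (1-0.275)·(-4.67,0.15) + 0.275·(-2.14,1.35) = (-3.9743,0.4800)
  v4: (1-0.275)·(-3.26,-3.12) + 0.275·(-0.71,-0.58) = (-2.5587,-2.4215)
  v5: (1-0.275)·(0.3,-3.66) + 0.275·(1.36,-0.81) = (0.5915,-2.8763)
  v6: (1-0.275)·(4.6,-1.81) + 0.275·(5.08,-0.28) = (4.7320,-1.3892)
Shoelace sum Σ(x_i·y_{i+1} − x_{i+1}·y_i):
  i=1: 2.5280·2.3433 − -1.5550·2.3105 = +9.5166 (running +9.5166)
  i=2: -1.5550·0.4800 − -3.9743·2.3433 = +8.5663 (running +18.0828)
  i=3: -3.9743·-2.4215 − -2.5587·0.4800 = +10.8518 (running +28.9347)
  i=4: -2.5587·-2.8763 − 0.5915·-2.4215 = +8.7919 (running +37.7266)
  i=5: 0.5915·-1.3892 − 4.7320·-2.8763 = +12.7887 (running +50.5153)
  i=6: 4.7320·2.3105 − 2.5280·-1.3892 = +14.4453 (running +64.9606)
Area = |Σ|/2 = |64.9606|/2 = 32.4803

Area at t=0.275: 32.4803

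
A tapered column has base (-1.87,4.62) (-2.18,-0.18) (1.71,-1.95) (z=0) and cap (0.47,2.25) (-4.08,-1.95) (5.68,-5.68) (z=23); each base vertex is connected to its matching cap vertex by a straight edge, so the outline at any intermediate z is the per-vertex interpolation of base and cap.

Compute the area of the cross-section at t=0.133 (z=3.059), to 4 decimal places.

Area at t=0.133: 11.9107

Cross-section at t=0.133: each vertex is (1-t)·p0[i] + t·p1[i].
  v1: (1-0.133)·(-1.87,4.62) + 0.133·(0.47,2.25) = (-1.5588,4.3048)
  v2: (1-0.133)·(-2.18,-0.18) + 0.133·(-4.08,-1.95) = (-2.4327,-0.4154)
  v3: (1-0.133)·(1.71,-1.95) + 0.133·(5.68,-5.68) = (2.2380,-2.4461)
Shoelace sum Σ(x_i·y_{i+1} − x_{i+1}·y_i):
  i=1: -1.5588·-0.4154 − -2.4327·4.3048 = +11.1198 (running +11.1198)
  i=2: -2.4327·-2.4461 − 2.2380·-0.4154 = +6.8803 (running +18.0001)
  i=3: 2.2380·4.3048 − -1.5588·-2.4461 = +5.8212 (running +23.8213)
Area = |Σ|/2 = |23.8213|/2 = 11.9107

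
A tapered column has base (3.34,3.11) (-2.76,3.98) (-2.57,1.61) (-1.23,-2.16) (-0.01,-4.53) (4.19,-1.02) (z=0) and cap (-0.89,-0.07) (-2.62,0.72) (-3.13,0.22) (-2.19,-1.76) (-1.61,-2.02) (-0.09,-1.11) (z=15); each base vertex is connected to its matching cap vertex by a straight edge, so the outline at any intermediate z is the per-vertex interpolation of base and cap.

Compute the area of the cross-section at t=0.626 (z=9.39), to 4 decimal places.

Area at t=0.626: 13.2158

Cross-section at t=0.626: each vertex is (1-t)·p0[i] + t·p1[i].
  v1: (1-0.626)·(3.34,3.11) + 0.626·(-0.89,-0.07) = (0.6920,1.1193)
  v2: (1-0.626)·(-2.76,3.98) + 0.626·(-2.62,0.72) = (-2.6724,1.9392)
  v3: (1-0.626)·(-2.57,1.61) + 0.626·(-3.13,0.22) = (-2.9206,0.7399)
  v4: (1-0.626)·(-1.23,-2.16) + 0.626·(-2.19,-1.76) = (-1.8310,-1.9096)
  v5: (1-0.626)·(-0.01,-4.53) + 0.626·(-1.61,-2.02) = (-1.0116,-2.9587)
  v6: (1-0.626)·(4.19,-1.02) + 0.626·(-0.09,-1.11) = (1.5107,-1.0763)
Shoelace sum Σ(x_i·y_{i+1} − x_{i+1}·y_i):
  i=1: 0.6920·1.9392 − -2.6724·1.1193 = +4.3332 (running +4.3332)
  i=2: -2.6724·0.7399 − -2.9206·1.9392 = +3.6865 (running +8.0197)
  i=3: -2.9206·-1.9096 − -1.8310·0.7399 = +6.9318 (running +14.9515)
  i=4: -1.8310·-2.9587 − -1.0116·-1.9096 = +3.4856 (running +18.4371)
  i=5: -1.0116·-1.0763 − 1.5107·-2.9587 = +5.5587 (running +23.9957)
  i=6: 1.5107·1.1193 − 0.6920·-1.0763 = +2.4358 (running +26.4315)
Area = |Σ|/2 = |26.4315|/2 = 13.2158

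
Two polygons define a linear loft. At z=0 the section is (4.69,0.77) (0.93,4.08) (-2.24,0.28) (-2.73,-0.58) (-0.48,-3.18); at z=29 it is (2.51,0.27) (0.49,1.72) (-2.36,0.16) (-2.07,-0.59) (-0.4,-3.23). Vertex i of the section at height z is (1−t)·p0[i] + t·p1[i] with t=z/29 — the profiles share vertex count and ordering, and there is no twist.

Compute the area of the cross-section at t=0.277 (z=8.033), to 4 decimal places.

Cross-section at t=0.277: each vertex is (1-t)·p0[i] + t·p1[i].
  v1: (1-0.277)·(4.69,0.77) + 0.277·(2.51,0.27) = (4.0861,0.6315)
  v2: (1-0.277)·(0.93,4.08) + 0.277·(0.49,1.72) = (0.8081,3.4263)
  v3: (1-0.277)·(-2.24,0.28) + 0.277·(-2.36,0.16) = (-2.2732,0.2468)
  v4: (1-0.277)·(-2.73,-0.58) + 0.277·(-2.07,-0.59) = (-2.5472,-0.5828)
  v5: (1-0.277)·(-0.48,-3.18) + 0.277·(-0.4,-3.23) = (-0.4578,-3.1939)
Shoelace sum Σ(x_i·y_{i+1} − x_{i+1}·y_i):
  i=1: 4.0861·3.4263 − 0.8081·0.6315 = +13.4899 (running +13.4899)
  i=2: 0.8081·0.2468 − -2.2732·3.4263 = +7.9882 (running +21.4781)
  i=3: -2.2732·-0.5828 − -2.5472·0.2468 = +1.9533 (running +23.4314)
  i=4: -2.5472·-3.1939 − -0.4578·-0.5828 = +7.8685 (running +31.2999)
  i=5: -0.4578·0.6315 − 4.0861·-3.1939 = +12.7614 (running +44.0613)
Area = |Σ|/2 = |44.0613|/2 = 22.0307

Area at t=0.277: 22.0307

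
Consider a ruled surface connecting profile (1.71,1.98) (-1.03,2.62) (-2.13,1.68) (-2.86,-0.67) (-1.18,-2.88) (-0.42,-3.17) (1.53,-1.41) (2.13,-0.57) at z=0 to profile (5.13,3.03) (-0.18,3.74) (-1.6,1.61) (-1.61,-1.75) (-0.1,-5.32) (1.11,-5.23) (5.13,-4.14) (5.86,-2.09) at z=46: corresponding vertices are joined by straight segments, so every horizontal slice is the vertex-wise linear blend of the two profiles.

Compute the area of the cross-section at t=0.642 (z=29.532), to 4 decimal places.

Cross-section at t=0.642: each vertex is (1-t)·p0[i] + t·p1[i].
  v1: (1-0.642)·(1.71,1.98) + 0.642·(5.13,3.03) = (3.9056,2.6541)
  v2: (1-0.642)·(-1.03,2.62) + 0.642·(-0.18,3.74) = (-0.4843,3.3390)
  v3: (1-0.642)·(-2.13,1.68) + 0.642·(-1.6,1.61) = (-1.7897,1.6351)
  v4: (1-0.642)·(-2.86,-0.67) + 0.642·(-1.61,-1.75) = (-2.0575,-1.3634)
  v5: (1-0.642)·(-1.18,-2.88) + 0.642·(-0.1,-5.32) = (-0.4866,-4.4465)
  v6: (1-0.642)·(-0.42,-3.17) + 0.642·(1.11,-5.23) = (0.5623,-4.4925)
  v7: (1-0.642)·(1.53,-1.41) + 0.642·(5.13,-4.14) = (3.8412,-3.1627)
  v8: (1-0.642)·(2.13,-0.57) + 0.642·(5.86,-2.09) = (4.5247,-1.5458)
Shoelace sum Σ(x_i·y_{i+1} − x_{i+1}·y_i):
  i=1: 3.9056·3.3390 − -0.4843·2.6541 = +14.3265 (running +14.3265)
  i=2: -0.4843·1.6351 − -1.7897·3.3390 = +5.1842 (running +19.5106)
  i=3: -1.7897·-1.3634 − -2.0575·1.6351 = +5.8042 (running +25.3148)
  i=4: -2.0575·-4.4465 − -0.4866·-1.3634 = +8.4852 (running +33.8000)
  i=5: -0.4866·-4.4925 − 0.5623·-4.4465 = +4.6863 (running +38.4863)
  i=6: 0.5623·-3.1627 − 3.8412·-4.4925 = +15.4784 (running +53.9647)
  i=7: 3.8412·-1.5458 − 4.5247·-3.1627 = +8.3721 (running +62.3368)
  i=8: 4.5247·2.6541 − 3.9056·-1.5458 = +18.0464 (running +80.3832)
Area = |Σ|/2 = |80.3832|/2 = 40.1916

Area at t=0.642: 40.1916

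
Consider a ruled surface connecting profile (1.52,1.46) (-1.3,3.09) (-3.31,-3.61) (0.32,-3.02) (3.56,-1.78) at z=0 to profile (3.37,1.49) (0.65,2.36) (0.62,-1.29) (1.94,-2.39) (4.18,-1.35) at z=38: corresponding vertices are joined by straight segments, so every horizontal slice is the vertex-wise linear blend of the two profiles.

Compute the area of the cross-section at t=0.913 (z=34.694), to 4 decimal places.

Area at t=0.913: 12.9284

Cross-section at t=0.913: each vertex is (1-t)·p0[i] + t·p1[i].
  v1: (1-0.913)·(1.52,1.46) + 0.913·(3.37,1.49) = (3.2090,1.4874)
  v2: (1-0.913)·(-1.3,3.09) + 0.913·(0.65,2.36) = (0.4804,2.4235)
  v3: (1-0.913)·(-3.31,-3.61) + 0.913·(0.62,-1.29) = (0.2781,-1.4918)
  v4: (1-0.913)·(0.32,-3.02) + 0.913·(1.94,-2.39) = (1.7991,-2.4448)
  v5: (1-0.913)·(3.56,-1.78) + 0.913·(4.18,-1.35) = (4.1261,-1.3874)
Shoelace sum Σ(x_i·y_{i+1} − x_{i+1}·y_i):
  i=1: 3.2090·2.4235 − 0.4804·1.4874 = +7.0627 (running +7.0627)
  i=2: 0.4804·-1.4918 − 0.2781·2.4235 = -1.3906 (running +5.6721)
  i=3: 0.2781·-2.4448 − 1.7991·-1.4918 = +2.0040 (running +7.6762)
  i=4: 1.7991·-1.3874 − 4.1261·-2.4448 = +7.5914 (running +15.2676)
  i=5: 4.1261·1.4874 − 3.2090·-1.3874 = +10.5893 (running +25.8569)
Area = |Σ|/2 = |25.8569|/2 = 12.9284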